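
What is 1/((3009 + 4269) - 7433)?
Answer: -1/155 ≈ -0.0064516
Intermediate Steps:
1/((3009 + 4269) - 7433) = 1/(7278 - 7433) = 1/(-155) = -1/155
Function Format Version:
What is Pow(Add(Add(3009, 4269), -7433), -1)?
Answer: Rational(-1, 155) ≈ -0.0064516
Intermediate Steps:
Pow(Add(Add(3009, 4269), -7433), -1) = Pow(Add(7278, -7433), -1) = Pow(-155, -1) = Rational(-1, 155)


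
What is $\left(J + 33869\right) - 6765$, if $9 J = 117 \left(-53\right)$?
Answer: $26415$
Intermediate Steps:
$J = -689$ ($J = \frac{117 \left(-53\right)}{9} = \frac{1}{9} \left(-6201\right) = -689$)
$\left(J + 33869\right) - 6765 = \left(-689 + 33869\right) - 6765 = 33180 - 6765 = 26415$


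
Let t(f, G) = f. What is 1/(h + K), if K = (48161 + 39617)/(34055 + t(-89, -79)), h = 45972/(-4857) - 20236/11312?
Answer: -77757208956/674132334571 ≈ -0.11534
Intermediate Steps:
h = -51526793/4578532 (h = 45972*(-1/4857) - 20236*1/11312 = -15324/1619 - 5059/2828 = -51526793/4578532 ≈ -11.254)
K = 43889/16983 (K = (48161 + 39617)/(34055 - 89) = 87778/33966 = 87778*(1/33966) = 43889/16983 ≈ 2.5843)
1/(h + K) = 1/(-51526793/4578532 + 43889/16983) = 1/(-674132334571/77757208956) = -77757208956/674132334571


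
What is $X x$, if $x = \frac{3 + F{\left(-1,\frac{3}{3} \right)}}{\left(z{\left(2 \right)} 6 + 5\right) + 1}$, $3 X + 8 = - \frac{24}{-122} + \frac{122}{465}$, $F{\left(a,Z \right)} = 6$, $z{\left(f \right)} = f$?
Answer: $- \frac{106949}{85095} \approx -1.2568$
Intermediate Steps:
$X = - \frac{213898}{85095}$ ($X = - \frac{8}{3} + \frac{- \frac{24}{-122} + \frac{122}{465}}{3} = - \frac{8}{3} + \frac{\left(-24\right) \left(- \frac{1}{122}\right) + 122 \cdot \frac{1}{465}}{3} = - \frac{8}{3} + \frac{\frac{12}{61} + \frac{122}{465}}{3} = - \frac{8}{3} + \frac{1}{3} \cdot \frac{13022}{28365} = - \frac{8}{3} + \frac{13022}{85095} = - \frac{213898}{85095} \approx -2.5136$)
$x = \frac{1}{2}$ ($x = \frac{3 + 6}{\left(2 \cdot 6 + 5\right) + 1} = \frac{9}{\left(12 + 5\right) + 1} = \frac{9}{17 + 1} = \frac{9}{18} = 9 \cdot \frac{1}{18} = \frac{1}{2} \approx 0.5$)
$X x = \left(- \frac{213898}{85095}\right) \frac{1}{2} = - \frac{106949}{85095}$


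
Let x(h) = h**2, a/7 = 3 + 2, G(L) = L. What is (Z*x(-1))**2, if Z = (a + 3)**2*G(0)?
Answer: 0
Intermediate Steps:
a = 35 (a = 7*(3 + 2) = 7*5 = 35)
Z = 0 (Z = (35 + 3)**2*0 = 38**2*0 = 1444*0 = 0)
(Z*x(-1))**2 = (0*(-1)**2)**2 = (0*1)**2 = 0**2 = 0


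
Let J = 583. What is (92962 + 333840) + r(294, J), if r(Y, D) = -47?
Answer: 426755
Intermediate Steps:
(92962 + 333840) + r(294, J) = (92962 + 333840) - 47 = 426802 - 47 = 426755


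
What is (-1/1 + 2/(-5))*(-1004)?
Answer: 7028/5 ≈ 1405.6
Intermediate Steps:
(-1/1 + 2/(-5))*(-1004) = (-1*1 + 2*(-⅕))*(-1004) = (-1 - ⅖)*(-1004) = -7/5*(-1004) = 7028/5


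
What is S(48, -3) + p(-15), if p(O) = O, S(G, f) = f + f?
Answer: -21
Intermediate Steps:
S(G, f) = 2*f
S(48, -3) + p(-15) = 2*(-3) - 15 = -6 - 15 = -21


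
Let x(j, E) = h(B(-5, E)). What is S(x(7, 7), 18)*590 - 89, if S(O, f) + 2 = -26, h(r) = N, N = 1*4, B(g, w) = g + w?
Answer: -16609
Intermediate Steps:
N = 4
h(r) = 4
x(j, E) = 4
S(O, f) = -28 (S(O, f) = -2 - 26 = -28)
S(x(7, 7), 18)*590 - 89 = -28*590 - 89 = -16520 - 89 = -16609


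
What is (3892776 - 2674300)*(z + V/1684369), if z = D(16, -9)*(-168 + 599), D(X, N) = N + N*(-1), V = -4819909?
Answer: -5872943438684/1684369 ≈ -3.4867e+6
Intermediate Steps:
D(X, N) = 0 (D(X, N) = N - N = 0)
z = 0 (z = 0*(-168 + 599) = 0*431 = 0)
(3892776 - 2674300)*(z + V/1684369) = (3892776 - 2674300)*(0 - 4819909/1684369) = 1218476*(0 - 4819909*1/1684369) = 1218476*(0 - 4819909/1684369) = 1218476*(-4819909/1684369) = -5872943438684/1684369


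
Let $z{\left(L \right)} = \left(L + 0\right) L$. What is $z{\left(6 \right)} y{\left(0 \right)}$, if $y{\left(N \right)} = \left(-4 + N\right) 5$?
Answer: $-720$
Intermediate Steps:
$y{\left(N \right)} = -20 + 5 N$
$z{\left(L \right)} = L^{2}$ ($z{\left(L \right)} = L L = L^{2}$)
$z{\left(6 \right)} y{\left(0 \right)} = 6^{2} \left(-20 + 5 \cdot 0\right) = 36 \left(-20 + 0\right) = 36 \left(-20\right) = -720$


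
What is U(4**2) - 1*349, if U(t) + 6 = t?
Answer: -339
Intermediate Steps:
U(t) = -6 + t
U(4**2) - 1*349 = (-6 + 4**2) - 1*349 = (-6 + 16) - 349 = 10 - 349 = -339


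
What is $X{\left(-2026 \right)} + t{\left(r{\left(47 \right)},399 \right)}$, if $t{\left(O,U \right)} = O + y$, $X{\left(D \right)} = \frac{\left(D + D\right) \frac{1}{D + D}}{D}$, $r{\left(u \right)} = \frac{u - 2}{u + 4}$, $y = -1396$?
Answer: $- \frac{48050659}{34442} \approx -1395.1$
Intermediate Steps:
$r{\left(u \right)} = \frac{-2 + u}{4 + u}$
$X{\left(D \right)} = \frac{1}{D}$ ($X{\left(D \right)} = \frac{2 D \frac{1}{2 D}}{D} = 1 \frac{1}{D} = \frac{1}{D}$)
$t{\left(O,U \right)} = -1396 + O$ ($t{\left(O,U \right)} = O - 1396 = -1396 + O$)
$X{\left(-2026 \right)} + t{\left(r{\left(47 \right)},399 \right)} = \frac{1}{-2026} - \left(1396 - \frac{-2 + 47}{4 + 47}\right) = - \frac{1}{2026} - \left(1396 - \frac{1}{51} \cdot 45\right) = - \frac{1}{2026} + \left(-1396 + \frac{1}{51} \cdot 45\right) = - \frac{1}{2026} + \left(-1396 + \frac{15}{17}\right) = - \frac{1}{2026} - \frac{23717}{17} = - \frac{48050659}{34442}$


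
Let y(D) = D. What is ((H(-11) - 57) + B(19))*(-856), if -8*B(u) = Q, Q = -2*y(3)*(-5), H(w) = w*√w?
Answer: 52002 + 9416*I*√11 ≈ 52002.0 + 31229.0*I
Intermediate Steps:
H(w) = w^(3/2)
Q = 30 (Q = -2*3*(-5) = -6*(-5) = 30)
B(u) = -15/4 (B(u) = -⅛*30 = -15/4)
((H(-11) - 57) + B(19))*(-856) = (((-11)^(3/2) - 57) - 15/4)*(-856) = ((-11*I*√11 - 57) - 15/4)*(-856) = ((-57 - 11*I*√11) - 15/4)*(-856) = (-243/4 - 11*I*√11)*(-856) = 52002 + 9416*I*√11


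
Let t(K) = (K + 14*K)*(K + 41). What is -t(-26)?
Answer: 5850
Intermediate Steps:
t(K) = 15*K*(41 + K) (t(K) = (15*K)*(41 + K) = 15*K*(41 + K))
-t(-26) = -15*(-26)*(41 - 26) = -15*(-26)*15 = -1*(-5850) = 5850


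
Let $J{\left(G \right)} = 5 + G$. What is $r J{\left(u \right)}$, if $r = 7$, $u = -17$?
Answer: $-84$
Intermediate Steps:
$r J{\left(u \right)} = 7 \left(5 - 17\right) = 7 \left(-12\right) = -84$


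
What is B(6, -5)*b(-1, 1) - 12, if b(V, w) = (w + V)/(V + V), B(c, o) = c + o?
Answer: -12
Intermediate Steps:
b(V, w) = (V + w)/(2*V) (b(V, w) = (V + w)/((2*V)) = (V + w)*(1/(2*V)) = (V + w)/(2*V))
B(6, -5)*b(-1, 1) - 12 = (6 - 5)*((½)*(-1 + 1)/(-1)) - 12 = 1*((½)*(-1)*0) - 12 = 1*0 - 12 = 0 - 12 = -12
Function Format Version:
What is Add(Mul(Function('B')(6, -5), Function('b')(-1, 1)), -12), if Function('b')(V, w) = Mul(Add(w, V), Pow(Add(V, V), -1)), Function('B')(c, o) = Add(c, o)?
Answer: -12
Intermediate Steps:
Function('b')(V, w) = Mul(Rational(1, 2), Pow(V, -1), Add(V, w)) (Function('b')(V, w) = Mul(Add(V, w), Pow(Mul(2, V), -1)) = Mul(Add(V, w), Mul(Rational(1, 2), Pow(V, -1))) = Mul(Rational(1, 2), Pow(V, -1), Add(V, w)))
Add(Mul(Function('B')(6, -5), Function('b')(-1, 1)), -12) = Add(Mul(Add(6, -5), Mul(Rational(1, 2), Pow(-1, -1), Add(-1, 1))), -12) = Add(Mul(1, Mul(Rational(1, 2), -1, 0)), -12) = Add(Mul(1, 0), -12) = Add(0, -12) = -12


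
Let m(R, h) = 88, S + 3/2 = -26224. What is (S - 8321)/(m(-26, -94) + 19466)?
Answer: -23031/13036 ≈ -1.7667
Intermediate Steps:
S = -52451/2 (S = -3/2 - 26224 = -52451/2 ≈ -26226.)
(S - 8321)/(m(-26, -94) + 19466) = (-52451/2 - 8321)/(88 + 19466) = -69093/2/19554 = -69093/2*1/19554 = -23031/13036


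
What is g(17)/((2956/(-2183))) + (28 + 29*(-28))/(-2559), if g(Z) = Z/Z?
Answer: -3268793/7564404 ≈ -0.43213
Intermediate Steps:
g(Z) = 1
g(17)/((2956/(-2183))) + (28 + 29*(-28))/(-2559) = 1/(2956/(-2183)) + (28 + 29*(-28))/(-2559) = 1/(2956*(-1/2183)) + (28 - 812)*(-1/2559) = 1/(-2956/2183) - 784*(-1/2559) = 1*(-2183/2956) + 784/2559 = -2183/2956 + 784/2559 = -3268793/7564404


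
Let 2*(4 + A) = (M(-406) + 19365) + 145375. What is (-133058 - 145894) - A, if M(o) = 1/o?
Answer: -293390215/812 ≈ -3.6132e+5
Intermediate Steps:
A = 66881191/812 (A = -4 + ((1/(-406) + 19365) + 145375)/2 = -4 + ((-1/406 + 19365) + 145375)/2 = -4 + (7862189/406 + 145375)/2 = -4 + (½)*(66884439/406) = -4 + 66884439/812 = 66881191/812 ≈ 82366.)
(-133058 - 145894) - A = (-133058 - 145894) - 1*66881191/812 = -278952 - 66881191/812 = -293390215/812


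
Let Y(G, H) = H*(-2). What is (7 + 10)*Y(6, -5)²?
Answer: 1700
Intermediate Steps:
Y(G, H) = -2*H
(7 + 10)*Y(6, -5)² = (7 + 10)*(-2*(-5))² = 17*10² = 17*100 = 1700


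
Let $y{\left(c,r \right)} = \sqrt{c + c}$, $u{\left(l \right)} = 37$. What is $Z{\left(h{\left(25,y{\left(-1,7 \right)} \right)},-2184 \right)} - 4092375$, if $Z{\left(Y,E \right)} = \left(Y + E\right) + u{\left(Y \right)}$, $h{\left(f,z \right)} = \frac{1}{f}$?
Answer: $- \frac{102363049}{25} \approx -4.0945 \cdot 10^{6}$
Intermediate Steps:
$y{\left(c,r \right)} = \sqrt{2} \sqrt{c}$ ($y{\left(c,r \right)} = \sqrt{2 c} = \sqrt{2} \sqrt{c}$)
$Z{\left(Y,E \right)} = 37 + E + Y$ ($Z{\left(Y,E \right)} = \left(Y + E\right) + 37 = \left(E + Y\right) + 37 = 37 + E + Y$)
$Z{\left(h{\left(25,y{\left(-1,7 \right)} \right)},-2184 \right)} - 4092375 = \left(37 - 2184 + \frac{1}{25}\right) - 4092375 = - \frac{53674}{25} - 4092375 = - \frac{102363049}{25}$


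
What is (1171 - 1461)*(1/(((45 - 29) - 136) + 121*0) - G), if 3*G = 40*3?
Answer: 139229/12 ≈ 11602.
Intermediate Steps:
G = 40 (G = (40*3)/3 = (⅓)*120 = 40)
(1171 - 1461)*(1/(((45 - 29) - 136) + 121*0) - G) = (1171 - 1461)*(1/(((45 - 29) - 136) + 121*0) - 1*40) = -290*(1/((16 - 136) + 0) - 40) = -290*(1/(-120 + 0) - 40) = -290*(1/(-120) - 40) = -290*(-1/120 - 40) = -290*(-4801/120) = 139229/12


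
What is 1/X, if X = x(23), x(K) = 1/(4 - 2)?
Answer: 2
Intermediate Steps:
x(K) = ½ (x(K) = 1/2 = ½)
X = ½ ≈ 0.50000
1/X = 1/(½) = 2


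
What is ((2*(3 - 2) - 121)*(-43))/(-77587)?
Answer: -5117/77587 ≈ -0.065952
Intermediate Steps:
((2*(3 - 2) - 121)*(-43))/(-77587) = ((2*1 - 121)*(-43))*(-1/77587) = ((2 - 121)*(-43))*(-1/77587) = -119*(-43)*(-1/77587) = 5117*(-1/77587) = -5117/77587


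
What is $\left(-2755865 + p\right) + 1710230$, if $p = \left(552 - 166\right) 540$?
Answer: $-837195$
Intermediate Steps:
$p = 208440$ ($p = 386 \cdot 540 = 208440$)
$\left(-2755865 + p\right) + 1710230 = \left(-2755865 + 208440\right) + 1710230 = -2547425 + 1710230 = -837195$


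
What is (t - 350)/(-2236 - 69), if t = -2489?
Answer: 2839/2305 ≈ 1.2317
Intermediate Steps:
(t - 350)/(-2236 - 69) = (-2489 - 350)/(-2236 - 69) = -2839/(-2305) = -2839*(-1/2305) = 2839/2305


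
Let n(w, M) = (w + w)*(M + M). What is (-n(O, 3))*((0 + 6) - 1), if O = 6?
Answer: -360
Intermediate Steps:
n(w, M) = 4*M*w (n(w, M) = (2*w)*(2*M) = 4*M*w)
(-n(O, 3))*((0 + 6) - 1) = (-4*3*6)*((0 + 6) - 1) = (-1*72)*(6 - 1) = -72*5 = -360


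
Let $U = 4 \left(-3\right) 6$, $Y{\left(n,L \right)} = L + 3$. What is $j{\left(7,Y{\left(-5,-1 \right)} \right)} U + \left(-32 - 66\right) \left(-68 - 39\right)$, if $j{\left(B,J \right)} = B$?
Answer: $9982$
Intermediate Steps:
$Y{\left(n,L \right)} = 3 + L$
$U = -72$ ($U = \left(-12\right) 6 = -72$)
$j{\left(7,Y{\left(-5,-1 \right)} \right)} U + \left(-32 - 66\right) \left(-68 - 39\right) = 7 \left(-72\right) + \left(-32 - 66\right) \left(-68 - 39\right) = -504 - -10486 = -504 + 10486 = 9982$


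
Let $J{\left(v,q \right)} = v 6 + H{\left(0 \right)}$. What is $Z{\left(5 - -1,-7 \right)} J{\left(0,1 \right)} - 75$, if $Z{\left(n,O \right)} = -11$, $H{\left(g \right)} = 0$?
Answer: $-75$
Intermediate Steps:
$J{\left(v,q \right)} = 6 v$ ($J{\left(v,q \right)} = v 6 + 0 = 6 v + 0 = 6 v$)
$Z{\left(5 - -1,-7 \right)} J{\left(0,1 \right)} - 75 = - 11 \cdot 6 \cdot 0 - 75 = \left(-11\right) 0 - 75 = 0 - 75 = -75$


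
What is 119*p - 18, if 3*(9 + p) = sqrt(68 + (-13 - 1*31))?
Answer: -1089 + 238*sqrt(6)/3 ≈ -894.67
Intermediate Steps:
p = -9 + 2*sqrt(6)/3 (p = -9 + sqrt(68 + (-13 - 1*31))/3 = -9 + sqrt(68 + (-13 - 31))/3 = -9 + sqrt(68 - 44)/3 = -9 + sqrt(24)/3 = -9 + (2*sqrt(6))/3 = -9 + 2*sqrt(6)/3 ≈ -7.3670)
119*p - 18 = 119*(-9 + 2*sqrt(6)/3) - 18 = (-1071 + 238*sqrt(6)/3) - 18 = -1089 + 238*sqrt(6)/3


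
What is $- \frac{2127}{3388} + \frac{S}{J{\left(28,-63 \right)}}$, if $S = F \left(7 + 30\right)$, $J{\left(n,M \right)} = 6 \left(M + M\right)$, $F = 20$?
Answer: $- \frac{146969}{91476} \approx -1.6066$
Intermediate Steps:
$J{\left(n,M \right)} = 12 M$ ($J{\left(n,M \right)} = 6 \cdot 2 M = 12 M$)
$S = 740$ ($S = 20 \left(7 + 30\right) = 20 \cdot 37 = 740$)
$- \frac{2127}{3388} + \frac{S}{J{\left(28,-63 \right)}} = - \frac{2127}{3388} + \frac{740}{12 \left(-63\right)} = \left(-2127\right) \frac{1}{3388} + \frac{740}{-756} = - \frac{2127}{3388} + 740 \left(- \frac{1}{756}\right) = - \frac{2127}{3388} - \frac{185}{189} = - \frac{146969}{91476}$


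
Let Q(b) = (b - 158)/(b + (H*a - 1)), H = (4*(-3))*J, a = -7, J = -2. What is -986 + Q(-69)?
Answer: -234441/238 ≈ -985.05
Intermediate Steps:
H = 24 (H = (4*(-3))*(-2) = -12*(-2) = 24)
Q(b) = (-158 + b)/(-169 + b) (Q(b) = (b - 158)/(b + (24*(-7) - 1)) = (-158 + b)/(b + (-168 - 1)) = (-158 + b)/(b - 169) = (-158 + b)/(-169 + b))
-986 + Q(-69) = -986 + (-158 - 69)/(-169 - 69) = -986 - 227/(-238) = -986 - 1/238*(-227) = -986 + 227/238 = -234441/238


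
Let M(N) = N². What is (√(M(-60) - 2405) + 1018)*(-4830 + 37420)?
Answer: 33176620 + 32590*√1195 ≈ 3.4303e+7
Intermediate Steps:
(√(M(-60) - 2405) + 1018)*(-4830 + 37420) = (√((-60)² - 2405) + 1018)*(-4830 + 37420) = (√(3600 - 2405) + 1018)*32590 = (√1195 + 1018)*32590 = (1018 + √1195)*32590 = 33176620 + 32590*√1195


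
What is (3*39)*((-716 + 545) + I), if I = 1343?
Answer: 137124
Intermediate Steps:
(3*39)*((-716 + 545) + I) = (3*39)*((-716 + 545) + 1343) = 117*(-171 + 1343) = 117*1172 = 137124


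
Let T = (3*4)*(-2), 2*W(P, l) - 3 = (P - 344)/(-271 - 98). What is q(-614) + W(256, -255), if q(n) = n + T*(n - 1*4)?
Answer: 10494079/738 ≈ 14220.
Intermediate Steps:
W(P, l) = 1451/738 - P/738 (W(P, l) = 3/2 + ((P - 344)/(-271 - 98))/2 = 3/2 + ((-344 + P)/(-369))/2 = 3/2 + ((-344 + P)*(-1/369))/2 = 3/2 + (344/369 - P/369)/2 = 3/2 + (172/369 - P/738) = 1451/738 - P/738)
T = -24 (T = 12*(-2) = -24)
q(n) = 96 - 23*n (q(n) = n - 24*(n - 1*4) = n - 24*(n - 4) = n - 24*(-4 + n) = n + (96 - 24*n) = 96 - 23*n)
q(-614) + W(256, -255) = (96 - 23*(-614)) + (1451/738 - 1/738*256) = (96 + 14122) + (1451/738 - 128/369) = 14218 + 1195/738 = 10494079/738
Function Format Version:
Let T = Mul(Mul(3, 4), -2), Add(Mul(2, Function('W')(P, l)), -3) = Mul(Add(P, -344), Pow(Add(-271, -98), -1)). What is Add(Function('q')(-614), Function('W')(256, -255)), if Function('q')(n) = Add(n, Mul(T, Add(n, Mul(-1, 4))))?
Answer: Rational(10494079, 738) ≈ 14220.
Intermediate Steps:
Function('W')(P, l) = Add(Rational(1451, 738), Mul(Rational(-1, 738), P)) (Function('W')(P, l) = Add(Rational(3, 2), Mul(Rational(1, 2), Mul(Add(P, -344), Pow(Add(-271, -98), -1)))) = Add(Rational(3, 2), Mul(Rational(1, 2), Mul(Add(-344, P), Pow(-369, -1)))) = Add(Rational(3, 2), Mul(Rational(1, 2), Mul(Add(-344, P), Rational(-1, 369)))) = Add(Rational(3, 2), Mul(Rational(1, 2), Add(Rational(344, 369), Mul(Rational(-1, 369), P)))) = Add(Rational(3, 2), Add(Rational(172, 369), Mul(Rational(-1, 738), P))) = Add(Rational(1451, 738), Mul(Rational(-1, 738), P)))
T = -24 (T = Mul(12, -2) = -24)
Function('q')(n) = Add(96, Mul(-23, n)) (Function('q')(n) = Add(n, Mul(-24, Add(n, Mul(-1, 4)))) = Add(n, Mul(-24, Add(n, -4))) = Add(n, Mul(-24, Add(-4, n))) = Add(n, Add(96, Mul(-24, n))) = Add(96, Mul(-23, n)))
Add(Function('q')(-614), Function('W')(256, -255)) = Add(Add(96, Mul(-23, -614)), Add(Rational(1451, 738), Mul(Rational(-1, 738), 256))) = Add(Add(96, 14122), Add(Rational(1451, 738), Rational(-128, 369))) = Add(14218, Rational(1195, 738)) = Rational(10494079, 738)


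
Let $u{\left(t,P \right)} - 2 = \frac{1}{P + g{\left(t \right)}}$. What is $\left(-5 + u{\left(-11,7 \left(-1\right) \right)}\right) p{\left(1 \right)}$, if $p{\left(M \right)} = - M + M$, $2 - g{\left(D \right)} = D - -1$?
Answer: $0$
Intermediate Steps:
$g{\left(D \right)} = 1 - D$ ($g{\left(D \right)} = 2 - \left(D - -1\right) = 2 - \left(D + 1\right) = 2 - \left(1 + D\right) = 1 - D$)
$p{\left(M \right)} = 0$
$u{\left(t,P \right)} = 2 + \frac{1}{1 + P - t}$ ($u{\left(t,P \right)} = 2 + \frac{1}{P - \left(-1 + t\right)} = 2 + \frac{1}{1 + P - t}$)
$\left(-5 + u{\left(-11,7 \left(-1\right) \right)}\right) p{\left(1 \right)} = \left(-5 + \frac{3 - -22 + 2 \cdot 7 \left(-1\right)}{1 + 7 \left(-1\right) - -11}\right) 0 = \left(-5 + \frac{3 + 22 + 2 \left(-7\right)}{1 - 7 + 11}\right) 0 = \left(-5 + \frac{3 + 22 - 14}{5}\right) 0 = \left(-5 + \frac{1}{5} \cdot 11\right) 0 = \left(-5 + \frac{11}{5}\right) 0 = \left(- \frac{14}{5}\right) 0 = 0$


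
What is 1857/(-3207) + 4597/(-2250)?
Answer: -6306943/2405250 ≈ -2.6222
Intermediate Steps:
1857/(-3207) + 4597/(-2250) = 1857*(-1/3207) + 4597*(-1/2250) = -619/1069 - 4597/2250 = -6306943/2405250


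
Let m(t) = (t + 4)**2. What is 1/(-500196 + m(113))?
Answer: -1/486507 ≈ -2.0555e-6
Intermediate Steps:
m(t) = (4 + t)**2
1/(-500196 + m(113)) = 1/(-500196 + (4 + 113)**2) = 1/(-500196 + 117**2) = 1/(-500196 + 13689) = 1/(-486507) = -1/486507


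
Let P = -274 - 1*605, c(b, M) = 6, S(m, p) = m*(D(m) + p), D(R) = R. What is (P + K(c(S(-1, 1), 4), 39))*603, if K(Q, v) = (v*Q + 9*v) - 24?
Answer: -191754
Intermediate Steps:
S(m, p) = m*(m + p)
K(Q, v) = -24 + 9*v + Q*v (K(Q, v) = (Q*v + 9*v) - 24 = (9*v + Q*v) - 24 = -24 + 9*v + Q*v)
P = -879 (P = -274 - 605 = -879)
(P + K(c(S(-1, 1), 4), 39))*603 = (-879 + (-24 + 9*39 + 6*39))*603 = (-879 + (-24 + 351 + 234))*603 = (-879 + 561)*603 = -318*603 = -191754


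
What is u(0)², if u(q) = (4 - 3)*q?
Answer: 0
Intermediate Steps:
u(q) = q (u(q) = 1*q = q)
u(0)² = 0² = 0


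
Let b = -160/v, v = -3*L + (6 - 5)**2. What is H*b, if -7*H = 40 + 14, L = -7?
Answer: 4320/77 ≈ 56.104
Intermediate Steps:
v = 22 (v = -3*(-7) + (6 - 5)**2 = 21 + 1**2 = 21 + 1 = 22)
H = -54/7 (H = -(40 + 14)/7 = -1/7*54 = -54/7 ≈ -7.7143)
b = -80/11 (b = -160/22 = -160*1/22 = -80/11 ≈ -7.2727)
H*b = -54/7*(-80/11) = 4320/77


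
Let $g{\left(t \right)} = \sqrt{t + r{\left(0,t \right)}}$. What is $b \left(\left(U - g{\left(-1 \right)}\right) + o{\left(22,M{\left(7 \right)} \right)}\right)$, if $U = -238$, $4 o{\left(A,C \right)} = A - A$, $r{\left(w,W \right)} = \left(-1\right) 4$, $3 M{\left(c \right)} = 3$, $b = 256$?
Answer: $-60928 - 256 i \sqrt{5} \approx -60928.0 - 572.43 i$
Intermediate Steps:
$M{\left(c \right)} = 1$ ($M{\left(c \right)} = \frac{1}{3} \cdot 3 = 1$)
$r{\left(w,W \right)} = -4$
$o{\left(A,C \right)} = 0$ ($o{\left(A,C \right)} = \frac{A - A}{4} = \frac{1}{4} \cdot 0 = 0$)
$g{\left(t \right)} = \sqrt{-4 + t}$ ($g{\left(t \right)} = \sqrt{t - 4} = \sqrt{-4 + t}$)
$b \left(\left(U - g{\left(-1 \right)}\right) + o{\left(22,M{\left(7 \right)} \right)}\right) = 256 \left(\left(-238 - \sqrt{-4 - 1}\right) + 0\right) = 256 \left(\left(-238 - \sqrt{-5}\right) + 0\right) = 256 \left(\left(-238 - i \sqrt{5}\right) + 0\right) = 256 \left(-238 - i \sqrt{5}\right) = -60928 - 256 i \sqrt{5}$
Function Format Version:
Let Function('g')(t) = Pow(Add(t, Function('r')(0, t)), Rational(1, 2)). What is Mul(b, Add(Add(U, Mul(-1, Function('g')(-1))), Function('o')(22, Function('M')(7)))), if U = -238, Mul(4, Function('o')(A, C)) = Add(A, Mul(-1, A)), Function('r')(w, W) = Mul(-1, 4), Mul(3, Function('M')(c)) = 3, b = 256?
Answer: Add(-60928, Mul(-256, I, Pow(5, Rational(1, 2)))) ≈ Add(-60928., Mul(-572.43, I))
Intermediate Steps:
Function('M')(c) = 1 (Function('M')(c) = Mul(Rational(1, 3), 3) = 1)
Function('r')(w, W) = -4
Function('o')(A, C) = 0 (Function('o')(A, C) = Mul(Rational(1, 4), Add(A, Mul(-1, A))) = Mul(Rational(1, 4), 0) = 0)
Function('g')(t) = Pow(Add(-4, t), Rational(1, 2)) (Function('g')(t) = Pow(Add(t, -4), Rational(1, 2)) = Pow(Add(-4, t), Rational(1, 2)))
Mul(b, Add(Add(U, Mul(-1, Function('g')(-1))), Function('o')(22, Function('M')(7)))) = Mul(256, Add(Add(-238, Mul(-1, Pow(Add(-4, -1), Rational(1, 2)))), 0)) = Mul(256, Add(Add(-238, Mul(-1, Pow(-5, Rational(1, 2)))), 0)) = Mul(256, Add(Add(-238, Mul(-1, Mul(I, Pow(5, Rational(1, 2))))), 0)) = Mul(256, Add(Add(-238, Mul(-1, I, Pow(5, Rational(1, 2)))), 0)) = Mul(256, Add(-238, Mul(-1, I, Pow(5, Rational(1, 2))))) = Add(-60928, Mul(-256, I, Pow(5, Rational(1, 2))))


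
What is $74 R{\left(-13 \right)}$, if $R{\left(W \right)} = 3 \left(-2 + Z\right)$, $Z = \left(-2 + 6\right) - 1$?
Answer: $222$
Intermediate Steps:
$Z = 3$ ($Z = 4 - 1 = 3$)
$R{\left(W \right)} = 3$ ($R{\left(W \right)} = 3 \left(-2 + 3\right) = 3 \cdot 1 = 3$)
$74 R{\left(-13 \right)} = 74 \cdot 3 = 222$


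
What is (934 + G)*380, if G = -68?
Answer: 329080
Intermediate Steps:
(934 + G)*380 = (934 - 68)*380 = 866*380 = 329080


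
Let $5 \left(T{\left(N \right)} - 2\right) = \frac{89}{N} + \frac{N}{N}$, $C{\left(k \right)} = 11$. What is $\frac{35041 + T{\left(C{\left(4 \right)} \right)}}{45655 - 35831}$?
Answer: $\frac{385493}{108064} \approx 3.5673$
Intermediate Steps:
$T{\left(N \right)} = \frac{11}{5} + \frac{89}{5 N}$ ($T{\left(N \right)} = 2 + \frac{\frac{89}{N} + \frac{N}{N}}{5} = 2 + \frac{\frac{89}{N} + 1}{5} = 2 + \frac{1 + \frac{89}{N}}{5} = 2 + \left(\frac{1}{5} + \frac{89}{5 N}\right) = \frac{11}{5} + \frac{89}{5 N}$)
$\frac{35041 + T{\left(C{\left(4 \right)} \right)}}{45655 - 35831} = \frac{35041 + \frac{89 + 11 \cdot 11}{5 \cdot 11}}{45655 - 35831} = \frac{35041 + \frac{1}{5} \cdot \frac{1}{11} \left(89 + 121\right)}{9824} = \left(35041 + \frac{1}{5} \cdot \frac{1}{11} \cdot 210\right) \frac{1}{9824} = \left(35041 + \frac{42}{11}\right) \frac{1}{9824} = \frac{385493}{11} \cdot \frac{1}{9824} = \frac{385493}{108064}$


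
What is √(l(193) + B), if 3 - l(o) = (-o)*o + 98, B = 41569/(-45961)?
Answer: 5*√3139308056257/45961 ≈ 192.75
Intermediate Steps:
B = -41569/45961 (B = 41569*(-1/45961) = -41569/45961 ≈ -0.90444)
l(o) = -95 + o² (l(o) = 3 - ((-o)*o + 98) = 3 - (-o² + 98) = 3 - (98 - o²) = 3 + (-98 + o²) = -95 + o²)
√(l(193) + B) = √((-95 + 193²) - 41569/45961) = √((-95 + 37249) - 41569/45961) = √(37154 - 41569/45961) = √(1707593425/45961) = 5*√3139308056257/45961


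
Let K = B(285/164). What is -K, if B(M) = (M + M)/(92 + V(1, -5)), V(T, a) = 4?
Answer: -95/2624 ≈ -0.036204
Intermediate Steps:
B(M) = M/48 (B(M) = (M + M)/(92 + 4) = (2*M)/96 = (2*M)*(1/96) = M/48)
K = 95/2624 (K = (285/164)/48 = (285*(1/164))/48 = (1/48)*(285/164) = 95/2624 ≈ 0.036204)
-K = -1*95/2624 = -95/2624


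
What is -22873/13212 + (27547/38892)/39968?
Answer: -2962853186177/1711433437056 ≈ -1.7312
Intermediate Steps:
-22873/13212 + (27547/38892)/39968 = -22873*1/13212 + (27547*(1/38892))*(1/39968) = -22873/13212 + (27547/38892)*(1/39968) = -22873/13212 + 27547/1554435456 = -2962853186177/1711433437056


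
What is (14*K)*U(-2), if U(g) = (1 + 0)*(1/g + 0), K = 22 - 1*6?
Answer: -112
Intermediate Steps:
K = 16 (K = 22 - 6 = 16)
U(g) = 1/g (U(g) = 1*(1/g + 0) = 1/g)
(14*K)*U(-2) = (14*16)/(-2) = 224*(-½) = -112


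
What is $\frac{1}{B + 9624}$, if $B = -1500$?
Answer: $\frac{1}{8124} \approx 0.00012309$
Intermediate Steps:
$\frac{1}{B + 9624} = \frac{1}{-1500 + 9624} = \frac{1}{8124}$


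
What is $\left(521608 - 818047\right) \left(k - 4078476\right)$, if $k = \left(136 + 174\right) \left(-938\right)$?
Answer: $1295217879384$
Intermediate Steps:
$k = -290780$ ($k = 310 \left(-938\right) = -290780$)
$\left(521608 - 818047\right) \left(k - 4078476\right) = \left(521608 - 818047\right) \left(-290780 - 4078476\right) = \left(-296439\right) \left(-4369256\right) = 1295217879384$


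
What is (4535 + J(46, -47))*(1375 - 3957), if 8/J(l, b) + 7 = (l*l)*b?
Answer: -1164602210174/99459 ≈ -1.1709e+7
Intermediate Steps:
J(l, b) = 8/(-7 + b*l²) (J(l, b) = 8/(-7 + (l*l)*b) = 8/(-7 + l²*b) = 8/(-7 + b*l²))
(4535 + J(46, -47))*(1375 - 3957) = (4535 + 8/(-7 - 47*46²))*(1375 - 3957) = (4535 + 8/(-7 - 47*2116))*(-2582) = (4535 + 8/(-7 - 99452))*(-2582) = (4535 + 8/(-99459))*(-2582) = (4535 + 8*(-1/99459))*(-2582) = (4535 - 8/99459)*(-2582) = (451046557/99459)*(-2582) = -1164602210174/99459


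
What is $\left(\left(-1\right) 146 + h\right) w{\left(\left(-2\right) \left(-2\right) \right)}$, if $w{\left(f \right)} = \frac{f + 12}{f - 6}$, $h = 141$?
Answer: $40$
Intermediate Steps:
$w{\left(f \right)} = \frac{12 + f}{-6 + f}$
$\left(\left(-1\right) 146 + h\right) w{\left(\left(-2\right) \left(-2\right) \right)} = \left(\left(-1\right) 146 + 141\right) \frac{12 - -4}{-6 - -4} = \left(-146 + 141\right) \frac{12 + 4}{-6 + 4} = - 5 \frac{1}{-2} \cdot 16 = - 5 \left(\left(- \frac{1}{2}\right) 16\right) = \left(-5\right) \left(-8\right) = 40$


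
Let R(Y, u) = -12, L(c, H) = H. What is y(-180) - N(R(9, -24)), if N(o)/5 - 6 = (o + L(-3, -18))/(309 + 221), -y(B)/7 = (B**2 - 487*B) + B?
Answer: -44477055/53 ≈ -8.3919e+5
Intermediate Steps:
y(B) = -7*B**2 + 3402*B (y(B) = -7*((B**2 - 487*B) + B) = -7*(B**2 - 486*B) = -7*B**2 + 3402*B)
N(o) = 1581/53 + o/106 (N(o) = 30 + 5*((o - 18)/(309 + 221)) = 30 + 5*((-18 + o)/530) = 30 + 5*((-18 + o)*(1/530)) = 30 + 5*(-9/265 + o/530) = 30 + (-9/53 + o/106) = 1581/53 + o/106)
y(-180) - N(R(9, -24)) = 7*(-180)*(486 - 1*(-180)) - (1581/53 + (1/106)*(-12)) = 7*(-180)*(486 + 180) - (1581/53 - 6/53) = 7*(-180)*666 - 1*1575/53 = -839160 - 1575/53 = -44477055/53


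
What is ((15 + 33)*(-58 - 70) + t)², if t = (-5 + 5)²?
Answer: 37748736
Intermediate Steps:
t = 0 (t = 0² = 0)
((15 + 33)*(-58 - 70) + t)² = ((15 + 33)*(-58 - 70) + 0)² = (48*(-128) + 0)² = (-6144 + 0)² = (-6144)² = 37748736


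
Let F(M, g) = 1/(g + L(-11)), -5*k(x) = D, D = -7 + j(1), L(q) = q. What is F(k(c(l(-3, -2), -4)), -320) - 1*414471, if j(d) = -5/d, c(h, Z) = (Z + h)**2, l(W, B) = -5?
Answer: -137189902/331 ≈ -4.1447e+5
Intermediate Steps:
D = -12 (D = -7 - 5/1 = -7 - 5*1 = -7 - 5 = -12)
k(x) = 12/5 (k(x) = -1/5*(-12) = 12/5)
F(M, g) = 1/(-11 + g) (F(M, g) = 1/(g - 11) = 1/(-11 + g))
F(k(c(l(-3, -2), -4)), -320) - 1*414471 = 1/(-11 - 320) - 1*414471 = 1/(-331) - 414471 = -1/331 - 414471 = -137189902/331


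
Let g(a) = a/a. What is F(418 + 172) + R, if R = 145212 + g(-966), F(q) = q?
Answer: 145803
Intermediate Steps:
g(a) = 1
R = 145213 (R = 145212 + 1 = 145213)
F(418 + 172) + R = (418 + 172) + 145213 = 590 + 145213 = 145803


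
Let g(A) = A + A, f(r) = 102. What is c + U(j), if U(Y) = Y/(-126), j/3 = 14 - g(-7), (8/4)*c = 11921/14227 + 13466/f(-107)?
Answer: 47715463/725577 ≈ 65.762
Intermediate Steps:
g(A) = 2*A
c = 48199181/725577 (c = (11921/14227 + 13466/102)/2 = (11921*(1/14227) + 13466*(1/102))/2 = (11921/14227 + 6733/51)/2 = (½)*(96398362/725577) = 48199181/725577 ≈ 66.429)
j = 84 (j = 3*(14 - 2*(-7)) = 3*(14 - 1*(-14)) = 3*(14 + 14) = 3*28 = 84)
U(Y) = -Y/126 (U(Y) = Y*(-1/126) = -Y/126)
c + U(j) = 48199181/725577 - 1/126*84 = 48199181/725577 - ⅔ = 47715463/725577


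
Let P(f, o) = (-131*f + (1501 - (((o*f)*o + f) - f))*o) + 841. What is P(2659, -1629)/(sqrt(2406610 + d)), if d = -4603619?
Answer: -11494272388934*I*sqrt(2197009)/2197009 ≈ -7.7547e+9*I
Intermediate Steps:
P(f, o) = 841 - 131*f + o*(1501 - f*o**2) (P(f, o) = (-131*f + (1501 - (((f*o)*o + f) - f))*o) + 841 = (-131*f + (1501 - ((f*o**2 + f) - f))*o) + 841 = (-131*f + (1501 - ((f + f*o**2) - f))*o) + 841 = (-131*f + (1501 - f*o**2)*o) + 841 = (-131*f + o*(1501 - f*o**2)) + 841 = 841 - 131*f + o*(1501 - f*o**2))
P(2659, -1629)/(sqrt(2406610 + d)) = (841 - 131*2659 + 1501*(-1629) - 1*2659*(-1629)**3)/(sqrt(2406610 - 4603619)) = (841 - 348329 - 2445129 - 1*2659*(-4322781189))/(sqrt(-2197009)) = (841 - 348329 - 2445129 + 11494275181551)/((I*sqrt(2197009))) = 11494272388934*(-I*sqrt(2197009)/2197009) = -11494272388934*I*sqrt(2197009)/2197009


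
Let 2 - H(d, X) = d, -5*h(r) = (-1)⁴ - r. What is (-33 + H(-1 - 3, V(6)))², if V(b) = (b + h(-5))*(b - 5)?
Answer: 729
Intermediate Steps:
h(r) = -⅕ + r/5 (h(r) = -((-1)⁴ - r)/5 = -(1 - r)/5 = -⅕ + r/5)
V(b) = (-5 + b)*(-6/5 + b) (V(b) = (b + (-⅕ + (⅕)*(-5)))*(b - 5) = (b + (-⅕ - 1))*(-5 + b) = (b - 6/5)*(-5 + b) = (-6/5 + b)*(-5 + b) = (-5 + b)*(-6/5 + b))
H(d, X) = 2 - d
(-33 + H(-1 - 3, V(6)))² = (-33 + (2 - (-1 - 3)))² = (-33 + (2 - 1*(-4)))² = (-33 + (2 + 4))² = (-33 + 6)² = (-27)² = 729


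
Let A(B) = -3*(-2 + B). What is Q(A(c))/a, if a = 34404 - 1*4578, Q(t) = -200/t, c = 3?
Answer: 100/44739 ≈ 0.0022352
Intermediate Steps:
A(B) = 6 - 3*B
a = 29826 (a = 34404 - 4578 = 29826)
Q(A(c))/a = -200/(6 - 3*3)/29826 = -200/(6 - 9)*(1/29826) = -200/(-3)*(1/29826) = -200*(-⅓)*(1/29826) = (200/3)*(1/29826) = 100/44739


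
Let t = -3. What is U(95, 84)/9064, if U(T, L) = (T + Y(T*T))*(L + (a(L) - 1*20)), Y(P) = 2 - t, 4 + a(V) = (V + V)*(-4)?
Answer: -7650/1133 ≈ -6.7520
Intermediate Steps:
a(V) = -4 - 8*V (a(V) = -4 + (V + V)*(-4) = -4 + (2*V)*(-4) = -4 - 8*V)
Y(P) = 5 (Y(P) = 2 - 1*(-3) = 2 + 3 = 5)
U(T, L) = (-24 - 7*L)*(5 + T) (U(T, L) = (T + 5)*(L + ((-4 - 8*L) - 1*20)) = (5 + T)*(L + ((-4 - 8*L) - 20)) = (5 + T)*(L + (-24 - 8*L)) = (5 + T)*(-24 - 7*L) = (-24 - 7*L)*(5 + T))
U(95, 84)/9064 = (-120 - 35*84 - 24*95 - 7*84*95)/9064 = (-120 - 2940 - 2280 - 55860)*(1/9064) = -61200*1/9064 = -7650/1133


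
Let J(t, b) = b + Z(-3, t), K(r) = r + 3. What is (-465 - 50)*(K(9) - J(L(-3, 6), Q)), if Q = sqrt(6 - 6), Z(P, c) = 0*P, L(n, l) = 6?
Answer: -6180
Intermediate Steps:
K(r) = 3 + r
Z(P, c) = 0
Q = 0 (Q = sqrt(0) = 0)
J(t, b) = b (J(t, b) = b + 0 = b)
(-465 - 50)*(K(9) - J(L(-3, 6), Q)) = (-465 - 50)*((3 + 9) - 1*0) = -515*(12 + 0) = -515*12 = -6180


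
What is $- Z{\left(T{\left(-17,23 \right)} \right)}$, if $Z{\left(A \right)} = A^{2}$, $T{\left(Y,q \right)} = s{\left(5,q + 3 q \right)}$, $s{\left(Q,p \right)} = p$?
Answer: $-8464$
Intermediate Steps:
$T{\left(Y,q \right)} = 4 q$ ($T{\left(Y,q \right)} = q + 3 q = 4 q$)
$- Z{\left(T{\left(-17,23 \right)} \right)} = - \left(4 \cdot 23\right)^{2} = - 92^{2} = \left(-1\right) 8464 = -8464$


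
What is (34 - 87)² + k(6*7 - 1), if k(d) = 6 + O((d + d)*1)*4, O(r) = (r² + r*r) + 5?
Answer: 56627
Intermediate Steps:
O(r) = 5 + 2*r² (O(r) = (r² + r²) + 5 = 2*r² + 5 = 5 + 2*r²)
k(d) = 26 + 32*d² (k(d) = 6 + (5 + 2*((d + d)*1)²)*4 = 6 + (5 + 2*((2*d)*1)²)*4 = 6 + (5 + 2*(2*d)²)*4 = 6 + (5 + 2*(4*d²))*4 = 6 + (5 + 8*d²)*4 = 6 + (20 + 32*d²) = 26 + 32*d²)
(34 - 87)² + k(6*7 - 1) = (34 - 87)² + (26 + 32*(6*7 - 1)²) = (-53)² + (26 + 32*(42 - 1)²) = 2809 + (26 + 32*41²) = 2809 + (26 + 32*1681) = 2809 + (26 + 53792) = 2809 + 53818 = 56627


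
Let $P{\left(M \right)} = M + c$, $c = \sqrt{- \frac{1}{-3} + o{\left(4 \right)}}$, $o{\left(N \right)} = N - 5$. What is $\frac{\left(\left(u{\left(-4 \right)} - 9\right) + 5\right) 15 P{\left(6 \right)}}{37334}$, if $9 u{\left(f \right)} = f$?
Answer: $- \frac{200}{18667} - \frac{100 i \sqrt{6}}{168003} \approx -0.010714 - 0.001458 i$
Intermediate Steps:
$o{\left(N \right)} = -5 + N$ ($o{\left(N \right)} = N - 5 = -5 + N$)
$u{\left(f \right)} = \frac{f}{9}$
$c = \frac{i \sqrt{6}}{3}$ ($c = \sqrt{- \frac{1}{-3} + \left(-5 + 4\right)} = \sqrt{\left(-1\right) \left(- \frac{1}{3}\right) - 1} = \sqrt{\frac{1}{3} - 1} = \sqrt{- \frac{2}{3}} = \frac{i \sqrt{6}}{3} \approx 0.8165 i$)
$P{\left(M \right)} = M + \frac{i \sqrt{6}}{3}$
$\frac{\left(\left(u{\left(-4 \right)} - 9\right) + 5\right) 15 P{\left(6 \right)}}{37334} = \frac{\left(\left(\frac{1}{9} \left(-4\right) - 9\right) + 5\right) 15 \left(6 + \frac{i \sqrt{6}}{3}\right)}{37334} = \left(\left(- \frac{4}{9} - 9\right) + 5\right) 15 \left(6 + \frac{i \sqrt{6}}{3}\right) \frac{1}{37334} = \left(- \frac{85}{9} + 5\right) 15 \left(6 + \frac{i \sqrt{6}}{3}\right) \frac{1}{37334} = \left(- \frac{40}{9}\right) 15 \left(6 + \frac{i \sqrt{6}}{3}\right) \frac{1}{37334} = - \frac{200 \left(6 + \frac{i \sqrt{6}}{3}\right)}{3} \cdot \frac{1}{37334} = \left(-400 - \frac{200 i \sqrt{6}}{9}\right) \frac{1}{37334} = - \frac{200}{18667} - \frac{100 i \sqrt{6}}{168003}$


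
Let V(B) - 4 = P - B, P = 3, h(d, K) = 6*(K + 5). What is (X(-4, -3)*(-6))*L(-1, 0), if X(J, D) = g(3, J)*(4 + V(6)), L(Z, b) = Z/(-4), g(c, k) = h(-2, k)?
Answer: -45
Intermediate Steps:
h(d, K) = 30 + 6*K (h(d, K) = 6*(5 + K) = 30 + 6*K)
g(c, k) = 30 + 6*k
V(B) = 7 - B (V(B) = 4 + (3 - B) = 7 - B)
L(Z, b) = -Z/4 (L(Z, b) = Z*(-¼) = -Z/4)
X(J, D) = 150 + 30*J (X(J, D) = (30 + 6*J)*(4 + (7 - 1*6)) = (30 + 6*J)*(4 + (7 - 6)) = (30 + 6*J)*(4 + 1) = (30 + 6*J)*5 = 150 + 30*J)
(X(-4, -3)*(-6))*L(-1, 0) = ((150 + 30*(-4))*(-6))*(-¼*(-1)) = ((150 - 120)*(-6))*(¼) = (30*(-6))*(¼) = -180*¼ = -45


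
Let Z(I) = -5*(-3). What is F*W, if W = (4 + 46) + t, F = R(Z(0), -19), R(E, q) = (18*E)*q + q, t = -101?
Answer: 262599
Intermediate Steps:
Z(I) = 15
R(E, q) = q + 18*E*q (R(E, q) = 18*E*q + q = q + 18*E*q)
F = -5149 (F = -19*(1 + 18*15) = -19*(1 + 270) = -19*271 = -5149)
W = -51 (W = (4 + 46) - 101 = 50 - 101 = -51)
F*W = -5149*(-51) = 262599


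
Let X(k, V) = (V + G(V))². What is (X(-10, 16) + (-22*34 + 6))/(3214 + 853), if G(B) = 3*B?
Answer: 3354/4067 ≈ 0.82469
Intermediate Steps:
X(k, V) = 16*V² (X(k, V) = (V + 3*V)² = (4*V)² = 16*V²)
(X(-10, 16) + (-22*34 + 6))/(3214 + 853) = (16*16² + (-22*34 + 6))/(3214 + 853) = (16*256 + (-748 + 6))/4067 = (4096 - 742)*(1/4067) = 3354*(1/4067) = 3354/4067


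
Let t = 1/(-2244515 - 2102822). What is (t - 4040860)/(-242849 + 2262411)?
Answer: -17566980189821/8779716606394 ≈ -2.0009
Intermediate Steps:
t = -1/4347337 (t = 1/(-4347337) = -1/4347337 ≈ -2.3003e-7)
(t - 4040860)/(-242849 + 2262411) = (-1/4347337 - 4040860)/(-242849 + 2262411) = -17566980189821/4347337/2019562 = -17566980189821/4347337*1/2019562 = -17566980189821/8779716606394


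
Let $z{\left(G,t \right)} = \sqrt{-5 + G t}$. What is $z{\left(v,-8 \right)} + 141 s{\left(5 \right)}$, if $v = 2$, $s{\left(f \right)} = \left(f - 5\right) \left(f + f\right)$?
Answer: $i \sqrt{21} \approx 4.5826 i$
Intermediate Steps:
$s{\left(f \right)} = 2 f \left(-5 + f\right)$ ($s{\left(f \right)} = \left(-5 + f\right) 2 f = 2 f \left(-5 + f\right)$)
$z{\left(v,-8 \right)} + 141 s{\left(5 \right)} = \sqrt{-5 + 2 \left(-8\right)} + 141 \cdot 2 \cdot 5 \left(-5 + 5\right) = \sqrt{-5 - 16} + 141 \cdot 2 \cdot 5 \cdot 0 = \sqrt{-21} + 141 \cdot 0 = i \sqrt{21} + 0 = i \sqrt{21}$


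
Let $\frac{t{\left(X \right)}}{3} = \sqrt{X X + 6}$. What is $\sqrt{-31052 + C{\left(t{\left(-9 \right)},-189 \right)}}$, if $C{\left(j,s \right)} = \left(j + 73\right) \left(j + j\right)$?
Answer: $\sqrt{-29486 + 438 \sqrt{87}} \approx 159.38 i$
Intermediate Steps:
$t{\left(X \right)} = 3 \sqrt{6 + X^{2}}$ ($t{\left(X \right)} = 3 \sqrt{X X + 6} = 3 \sqrt{X^{2} + 6} = 3 \sqrt{6 + X^{2}}$)
$C{\left(j,s \right)} = 2 j \left(73 + j\right)$ ($C{\left(j,s \right)} = \left(73 + j\right) 2 j = 2 j \left(73 + j\right)$)
$\sqrt{-31052 + C{\left(t{\left(-9 \right)},-189 \right)}} = \sqrt{-31052 + 2 \cdot 3 \sqrt{6 + \left(-9\right)^{2}} \left(73 + 3 \sqrt{6 + \left(-9\right)^{2}}\right)} = \sqrt{-31052 + 2 \cdot 3 \sqrt{6 + 81} \left(73 + 3 \sqrt{6 + 81}\right)} = \sqrt{-31052 + 2 \cdot 3 \sqrt{87} \left(73 + 3 \sqrt{87}\right)} = \sqrt{-31052 + 6 \sqrt{87} \left(73 + 3 \sqrt{87}\right)}$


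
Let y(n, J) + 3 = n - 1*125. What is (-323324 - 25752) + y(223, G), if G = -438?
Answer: -348981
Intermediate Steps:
y(n, J) = -128 + n (y(n, J) = -3 + (n - 1*125) = -3 + (n - 125) = -3 + (-125 + n) = -128 + n)
(-323324 - 25752) + y(223, G) = (-323324 - 25752) + (-128 + 223) = -349076 + 95 = -348981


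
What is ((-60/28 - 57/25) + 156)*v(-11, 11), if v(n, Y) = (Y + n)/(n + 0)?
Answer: 0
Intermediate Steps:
v(n, Y) = (Y + n)/n
((-60/28 - 57/25) + 156)*v(-11, 11) = ((-60/28 - 57/25) + 156)*((11 - 11)/(-11)) = ((-60*1/28 - 57*1/25) + 156)*(-1/11*0) = ((-15/7 - 57/25) + 156)*0 = (-774/175 + 156)*0 = (26526/175)*0 = 0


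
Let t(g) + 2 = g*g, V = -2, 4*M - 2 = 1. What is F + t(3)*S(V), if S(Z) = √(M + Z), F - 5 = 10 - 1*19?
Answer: -4 + 7*I*√5/2 ≈ -4.0 + 7.8262*I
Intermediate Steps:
M = ¾ (M = ½ + (¼)*1 = ½ + ¼ = ¾ ≈ 0.75000)
F = -4 (F = 5 + (10 - 1*19) = 5 + (10 - 19) = 5 - 9 = -4)
t(g) = -2 + g² (t(g) = -2 + g*g = -2 + g²)
S(Z) = √(¾ + Z)
F + t(3)*S(V) = -4 + (-2 + 3²)*(√(3 + 4*(-2))/2) = -4 + (-2 + 9)*(√(3 - 8)/2) = -4 + 7*(√(-5)/2) = -4 + 7*((I*√5)/2) = -4 + 7*(I*√5/2) = -4 + 7*I*√5/2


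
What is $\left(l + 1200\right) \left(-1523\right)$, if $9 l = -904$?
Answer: $- \frac{15071608}{9} \approx -1.6746 \cdot 10^{6}$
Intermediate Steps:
$l = - \frac{904}{9}$ ($l = \frac{1}{9} \left(-904\right) = - \frac{904}{9} \approx -100.44$)
$\left(l + 1200\right) \left(-1523\right) = \left(- \frac{904}{9} + 1200\right) \left(-1523\right) = \frac{9896}{9} \left(-1523\right) = - \frac{15071608}{9}$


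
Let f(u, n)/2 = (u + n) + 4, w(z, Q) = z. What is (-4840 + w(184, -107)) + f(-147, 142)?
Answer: -4658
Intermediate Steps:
f(u, n) = 8 + 2*n + 2*u (f(u, n) = 2*((u + n) + 4) = 2*((n + u) + 4) = 2*(4 + n + u) = 8 + 2*n + 2*u)
(-4840 + w(184, -107)) + f(-147, 142) = (-4840 + 184) + (8 + 2*142 + 2*(-147)) = -4656 + (8 + 284 - 294) = -4656 - 2 = -4658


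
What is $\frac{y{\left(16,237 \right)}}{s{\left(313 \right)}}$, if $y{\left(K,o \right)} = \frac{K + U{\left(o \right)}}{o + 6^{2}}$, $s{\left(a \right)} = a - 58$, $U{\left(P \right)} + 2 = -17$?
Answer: $- \frac{1}{23205} \approx -4.3094 \cdot 10^{-5}$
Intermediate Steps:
$U{\left(P \right)} = -19$ ($U{\left(P \right)} = -2 - 17 = -19$)
$s{\left(a \right)} = -58 + a$
$y{\left(K,o \right)} = \frac{-19 + K}{36 + o}$ ($y{\left(K,o \right)} = \frac{K - 19}{o + 6^{2}} = \frac{-19 + K}{o + 36} = \frac{-19 + K}{36 + o}$)
$\frac{y{\left(16,237 \right)}}{s{\left(313 \right)}} = \frac{\frac{1}{36 + 237} \left(-19 + 16\right)}{-58 + 313} = \frac{\frac{1}{273} \left(-3\right)}{255} = \frac{1}{273} \left(-3\right) \frac{1}{255} = \left(- \frac{1}{91}\right) \frac{1}{255} = - \frac{1}{23205}$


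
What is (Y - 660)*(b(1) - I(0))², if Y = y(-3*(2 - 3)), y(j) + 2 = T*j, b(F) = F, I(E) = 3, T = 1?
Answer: -2636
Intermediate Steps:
y(j) = -2 + j (y(j) = -2 + 1*j = -2 + j)
Y = 1 (Y = -2 - 3*(2 - 3) = -2 - 3*(-1) = -2 + 3 = 1)
(Y - 660)*(b(1) - I(0))² = (1 - 660)*(1 - 1*3)² = -659*(1 - 3)² = -659*(-2)² = -659*4 = -2636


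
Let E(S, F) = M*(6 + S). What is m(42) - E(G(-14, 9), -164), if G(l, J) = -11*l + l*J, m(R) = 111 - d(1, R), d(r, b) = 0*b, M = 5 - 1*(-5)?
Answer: -229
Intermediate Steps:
M = 10 (M = 5 + 5 = 10)
d(r, b) = 0
m(R) = 111 (m(R) = 111 - 1*0 = 111 + 0 = 111)
G(l, J) = -11*l + J*l
E(S, F) = 60 + 10*S (E(S, F) = 10*(6 + S) = 60 + 10*S)
m(42) - E(G(-14, 9), -164) = 111 - (60 + 10*(-14*(-11 + 9))) = 111 - (60 + 10*(-14*(-2))) = 111 - (60 + 10*28) = 111 - (60 + 280) = 111 - 1*340 = 111 - 340 = -229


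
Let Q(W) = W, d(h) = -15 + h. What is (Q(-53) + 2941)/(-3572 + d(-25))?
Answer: -722/903 ≈ -0.79956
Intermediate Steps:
(Q(-53) + 2941)/(-3572 + d(-25)) = (-53 + 2941)/(-3572 + (-15 - 25)) = 2888/(-3572 - 40) = 2888/(-3612) = 2888*(-1/3612) = -722/903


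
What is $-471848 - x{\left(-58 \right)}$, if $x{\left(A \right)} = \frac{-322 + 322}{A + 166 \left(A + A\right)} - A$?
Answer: $-471906$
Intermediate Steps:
$x{\left(A \right)} = - A$ ($x{\left(A \right)} = \frac{0}{A + 166 \cdot 2 A} - A = \frac{0}{A + 332 A} - A = \frac{0}{333 A} - A = 0 \frac{1}{333 A} - A = 0 - A = - A$)
$-471848 - x{\left(-58 \right)} = -471848 - \left(-1\right) \left(-58\right) = -471848 - 58 = -471906$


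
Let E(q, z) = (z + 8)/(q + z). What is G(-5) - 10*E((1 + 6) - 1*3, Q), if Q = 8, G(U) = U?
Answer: -55/3 ≈ -18.333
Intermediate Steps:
E(q, z) = (8 + z)/(q + z)
G(-5) - 10*E((1 + 6) - 1*3, Q) = -5 - 10*(8 + 8)/(((1 + 6) - 1*3) + 8) = -5 - 10*16/((7 - 3) + 8) = -5 - 10*16/(4 + 8) = -5 - 10*16/12 = -5 - 5*16/6 = -5 - 10*4/3 = -5 - 40/3 = -55/3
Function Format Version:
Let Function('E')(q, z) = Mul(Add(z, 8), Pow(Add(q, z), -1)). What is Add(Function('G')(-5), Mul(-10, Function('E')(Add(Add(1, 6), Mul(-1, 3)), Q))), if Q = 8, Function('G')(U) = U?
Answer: Rational(-55, 3) ≈ -18.333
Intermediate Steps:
Function('E')(q, z) = Mul(Pow(Add(q, z), -1), Add(8, z)) (Function('E')(q, z) = Mul(Add(8, z), Pow(Add(q, z), -1)) = Mul(Pow(Add(q, z), -1), Add(8, z)))
Add(Function('G')(-5), Mul(-10, Function('E')(Add(Add(1, 6), Mul(-1, 3)), Q))) = Add(-5, Mul(-10, Mul(Pow(Add(Add(Add(1, 6), Mul(-1, 3)), 8), -1), Add(8, 8)))) = Add(-5, Mul(-10, Mul(Pow(Add(Add(7, -3), 8), -1), 16))) = Add(-5, Mul(-10, Mul(Pow(Add(4, 8), -1), 16))) = Add(-5, Mul(-10, Mul(Pow(12, -1), 16))) = Add(-5, Mul(-10, Mul(Rational(1, 12), 16))) = Add(-5, Mul(-10, Rational(4, 3))) = Add(-5, Rational(-40, 3)) = Rational(-55, 3)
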